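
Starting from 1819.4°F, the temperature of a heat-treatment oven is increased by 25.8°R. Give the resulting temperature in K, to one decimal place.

Initial temperature in Celsius: (1819.4 - 32) × 5/9 = 993.0000°C.
The 25.8°R change is an interval, so only the factor 5/9 applies: +25.8 × 5/9 = +14.3333°C.
Final Celsius temperature: 993.0000 + 14.3333 = 1007.3333°C.
In kelvin: 1007.3333 + 273.15 = 1280.5 K.

1280.5 K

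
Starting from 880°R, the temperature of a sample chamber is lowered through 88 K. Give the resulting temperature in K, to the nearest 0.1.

Initial temperature in Celsius: (880 - 491.67) × 5/9 = 215.7389°C.
The 88 K change is an interval; Kelvin and Celsius degrees are the same size, so ΔC = -88°C.
Final Celsius temperature: 215.7389 - 88.0000 = 127.7389°C.
In kelvin: 127.7389 + 273.15 = 400.9 K.

400.9 K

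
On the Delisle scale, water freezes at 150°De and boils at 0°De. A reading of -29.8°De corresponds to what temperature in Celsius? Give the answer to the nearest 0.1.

119.9°C

Linear interpolation between the fixed points: C = (-29.8 - 150) × 100 / (0 - 150) = 119.8667°C.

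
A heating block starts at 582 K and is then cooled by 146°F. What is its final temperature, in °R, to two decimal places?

901.60°R

Initial temperature in Celsius: 582 - 273.15 = 308.8500°C.
The 146°F change is an interval, so only the factor 5/9 applies: -146 × 5/9 = -81.1111°C.
Final Celsius temperature: 308.8500 - 81.1111 = 227.7389°C.
In Rankine: 227.7389 × 1.8 + 491.67 = 901.60°R.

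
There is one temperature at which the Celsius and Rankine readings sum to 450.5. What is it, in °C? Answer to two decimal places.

Let C be the Celsius reading. The Rankine reading is R = 1.8·C + 491.67.
Require C + R = 450.5: (2.8)·C + 491.67 = 450.5.
C = (450.5 - 491.67) / (2.8) = -14.70.

-14.70°C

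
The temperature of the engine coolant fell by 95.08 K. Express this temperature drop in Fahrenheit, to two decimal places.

171.14°F

Only the scale ratio 1.8 matters for a change in temperature.
95.08 × 1.8 = 171.14.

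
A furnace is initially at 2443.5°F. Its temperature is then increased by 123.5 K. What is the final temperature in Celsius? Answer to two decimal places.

Initial temperature in Celsius: (2443.5 - 32) × 5/9 = 1339.7222°C.
The 123.5 K change is an interval; Kelvin and Celsius degrees are the same size, so ΔC = +123.5°C.
Final Celsius temperature: 1339.7222 + 123.5000 = 1463.2222°C.

1463.22°C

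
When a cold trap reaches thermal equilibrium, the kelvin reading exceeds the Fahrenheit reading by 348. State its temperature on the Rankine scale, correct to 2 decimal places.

251.26°R

Let x be the kelvin reading; then the Fahrenheit reading is 1.8·x - 459.67.
(1.8·x - 459.67) - x = -348  ⇒  (0.8)·x = 111.67  ⇒  x = 139.5875 K.
In Celsius: 139.5875 - 273.15 = -133.5625°C.
In Rankine: -133.5625 × 1.8 + 491.67 = 251.26°R.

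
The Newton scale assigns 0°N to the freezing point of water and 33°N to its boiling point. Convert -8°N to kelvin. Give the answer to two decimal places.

248.91 K

Linear interpolation between the fixed points: C = (-8 - 0) × 100 / (33 - 0) = -24.2424°C.
Then -24.2424 + 273.15 = 248.91 K.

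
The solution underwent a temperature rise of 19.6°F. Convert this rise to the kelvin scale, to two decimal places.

10.89 K

An interval of 1°F corresponds to 5/9 K.
19.6 × 5/9 = 10.89.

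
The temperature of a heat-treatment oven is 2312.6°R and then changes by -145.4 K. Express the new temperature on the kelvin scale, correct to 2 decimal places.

Initial temperature in Celsius: (2312.6 - 491.67) × 5/9 = 1011.6278°C.
The 145.4 K change is an interval; Kelvin and Celsius degrees are the same size, so ΔC = -145.4°C.
Final Celsius temperature: 1011.6278 - 145.4000 = 866.2278°C.
In kelvin: 866.2278 + 273.15 = 1139.38 K.

1139.38 K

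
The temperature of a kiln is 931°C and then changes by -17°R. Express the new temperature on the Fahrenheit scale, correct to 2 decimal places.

The 17°R change is an interval, so only the factor 5/9 applies: -17 × 5/9 = -9.4444°C.
Final Celsius temperature: 931.0000 - 9.4444 = 921.5556°C.
In Fahrenheit: 921.5556 × 1.8 + 32 = 1690.80°F.

1690.80°F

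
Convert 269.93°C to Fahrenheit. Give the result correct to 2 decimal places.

In Fahrenheit: 269.9300 × 1.8 + 32 = 517.87°F.

517.87°F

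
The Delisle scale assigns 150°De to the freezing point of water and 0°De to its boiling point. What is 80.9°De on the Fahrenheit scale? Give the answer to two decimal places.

Linear interpolation between the fixed points: C = (80.9 - 150) × 100 / (0 - 150) = 46.0667°C.
Then 46.0667 × 1.8 + 32 = 114.92°F.

114.92°F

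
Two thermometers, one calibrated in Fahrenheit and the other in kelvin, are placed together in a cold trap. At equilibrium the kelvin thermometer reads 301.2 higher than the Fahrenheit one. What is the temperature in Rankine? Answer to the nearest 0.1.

356.6°R

Let x be the Fahrenheit reading; then the kelvin reading is 5/9·x + 255.372.
(5/9·x + 255.372) - x = 301.2  ⇒  (-4/9)·x = 45.8278  ⇒  x = -103.1125°F.
In Celsius: (-103.1125 - 32) × 5/9 = -75.0625°C.
In Rankine: -75.0625 × 1.8 + 491.67 = 356.6°R.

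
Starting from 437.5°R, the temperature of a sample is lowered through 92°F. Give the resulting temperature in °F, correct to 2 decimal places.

Initial temperature in Celsius: (437.5 - 491.67) × 5/9 = -30.0944°C.
The 92°F change is an interval, so only the factor 5/9 applies: -92 × 5/9 = -51.1111°C.
Final Celsius temperature: -30.0944 - 51.1111 = -81.2056°C.
In Fahrenheit: -81.2056 × 1.8 + 32 = -114.17°F.

-114.17°F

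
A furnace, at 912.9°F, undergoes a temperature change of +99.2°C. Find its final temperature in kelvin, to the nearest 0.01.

861.74 K

Initial temperature in Celsius: (912.9 - 32) × 5/9 = 489.3889°C.
Final Celsius temperature: 489.3889 + 99.2000 = 588.5889°C.
In kelvin: 588.5889 + 273.15 = 861.74 K.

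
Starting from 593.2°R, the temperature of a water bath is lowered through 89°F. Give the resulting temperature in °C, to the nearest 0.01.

6.96°C

Initial temperature in Celsius: (593.2 - 491.67) × 5/9 = 56.4056°C.
The 89°F change is an interval, so only the factor 5/9 applies: -89 × 5/9 = -49.4444°C.
Final Celsius temperature: 56.4056 - 49.4444 = 6.9611°C.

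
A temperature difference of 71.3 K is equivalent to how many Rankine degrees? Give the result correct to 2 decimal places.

128.34°R

Only the scale ratio 1.8 matters for a change in temperature.
71.3 × 1.8 = 128.34.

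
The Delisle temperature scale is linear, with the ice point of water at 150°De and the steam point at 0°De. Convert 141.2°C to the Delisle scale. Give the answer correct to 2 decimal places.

-61.80°De

Linearly onto the Delisle scale: 150 + (141.2000 / 100) × (0 - 150) = -61.80°De.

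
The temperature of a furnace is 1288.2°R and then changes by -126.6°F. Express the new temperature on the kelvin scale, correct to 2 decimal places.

Initial temperature in Celsius: (1288.2 - 491.67) × 5/9 = 442.5167°C.
The 126.6°F change is an interval, so only the factor 5/9 applies: -126.6 × 5/9 = -70.3333°C.
Final Celsius temperature: 442.5167 - 70.3333 = 372.1833°C.
In kelvin: 372.1833 + 273.15 = 645.33 K.

645.33 K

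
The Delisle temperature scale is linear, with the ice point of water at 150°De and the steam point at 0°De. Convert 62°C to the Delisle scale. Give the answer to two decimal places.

57.00°De

Linearly onto the Delisle scale: 150 + (62.0000 / 100) × (0 - 150) = 57.00°De.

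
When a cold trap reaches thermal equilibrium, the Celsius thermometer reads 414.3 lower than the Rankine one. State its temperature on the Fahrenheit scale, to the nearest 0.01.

-142.08°F

Let x be the Rankine reading; then the Celsius reading is 5/9·x - 273.15.
(5/9·x - 273.15) - x = -414.3  ⇒  (-4/9)·x = -141.15  ⇒  x = 317.5875°R.
In Celsius: (317.5875 - 491.67) × 5/9 = -96.7125°C.
In Fahrenheit: -96.7125 × 1.8 + 32 = -142.08°F.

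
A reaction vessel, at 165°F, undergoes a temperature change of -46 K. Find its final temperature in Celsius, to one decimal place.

27.9°C

Initial temperature in Celsius: (165 - 32) × 5/9 = 73.8889°C.
The 46 K change is an interval; Kelvin and Celsius degrees are the same size, so ΔC = -46°C.
Final Celsius temperature: 73.8889 - 46.0000 = 27.8889°C.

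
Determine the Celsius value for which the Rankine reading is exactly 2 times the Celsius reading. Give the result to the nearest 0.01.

2458.35°C

Let C be the Celsius reading. The Rankine reading is R = 1.8·C + 491.67.
Require R = 2·C: 1.8·C + 491.67 = 2·C.
(-0.2)·C = -491.67  ⇒  C = 2458.35.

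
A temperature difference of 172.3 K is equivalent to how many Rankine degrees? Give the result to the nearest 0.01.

For a temperature interval the offset drops out; only the factor 1.8 applies.
172.3 × 1.8 = 310.14.

310.14°R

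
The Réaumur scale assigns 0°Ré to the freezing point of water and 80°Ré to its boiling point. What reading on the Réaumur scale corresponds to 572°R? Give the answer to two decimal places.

First in Celsius: (572 - 491.67) × 5/9 = 44.6278°C.
Linearly onto the Réaumur scale: 0 + (44.6278 / 100) × (80 - 0) = 35.70°Ré.

35.70°Ré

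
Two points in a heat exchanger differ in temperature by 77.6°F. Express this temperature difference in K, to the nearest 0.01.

For a temperature interval the offset drops out; only the factor 5/9 applies.
77.6 × 5/9 = 43.11.

43.11 K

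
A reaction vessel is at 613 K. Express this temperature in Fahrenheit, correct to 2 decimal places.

In Celsius: 613 - 273.15 = 339.8500°C.
In Fahrenheit: 339.8500 × 1.8 + 32 = 643.73°F.

643.73°F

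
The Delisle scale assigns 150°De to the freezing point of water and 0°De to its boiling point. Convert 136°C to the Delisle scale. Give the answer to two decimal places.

Linearly onto the Delisle scale: 150 + (136.0000 / 100) × (0 - 150) = -54.00°De.

-54.00°De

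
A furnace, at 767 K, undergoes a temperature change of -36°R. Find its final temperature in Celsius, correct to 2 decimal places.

Initial temperature in Celsius: 767 - 273.15 = 493.8500°C.
The 36°R change is an interval, so only the factor 5/9 applies: -36 × 5/9 = -20.0000°C.
Final Celsius temperature: 493.8500 - 20.0000 = 473.8500°C.

473.85°C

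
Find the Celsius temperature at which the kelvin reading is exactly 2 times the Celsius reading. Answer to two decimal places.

Let C be the Celsius reading. The kelvin reading is K = 1·C + 273.15.
Require K = 2·C: 1·C + 273.15 = 2·C.
(-1)·C = -273.15  ⇒  C = 273.15.

273.15°C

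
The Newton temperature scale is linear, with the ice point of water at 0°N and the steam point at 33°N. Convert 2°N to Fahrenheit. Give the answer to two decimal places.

42.91°F

Linear interpolation between the fixed points: C = (2 - 0) × 100 / (33 - 0) = 6.0606°C.
Then 6.0606 × 1.8 + 32 = 42.91°F.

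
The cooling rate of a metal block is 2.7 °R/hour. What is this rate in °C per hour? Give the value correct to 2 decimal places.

1.50 °C/hour

The quantity depends on a temperature interval, so only the ratio of degree sizes applies; the offset between the scales is irrelevant.
A change of 1°R is a change of 5/9°C, so 2.7 × 5/9 = 1.50.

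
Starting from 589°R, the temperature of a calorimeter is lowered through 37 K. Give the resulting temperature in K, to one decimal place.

Initial temperature in Celsius: (589 - 491.67) × 5/9 = 54.0722°C.
The 37 K change is an interval; Kelvin and Celsius degrees are the same size, so ΔC = -37°C.
Final Celsius temperature: 54.0722 - 37.0000 = 17.0722°C.
In kelvin: 17.0722 + 273.15 = 290.2 K.

290.2 K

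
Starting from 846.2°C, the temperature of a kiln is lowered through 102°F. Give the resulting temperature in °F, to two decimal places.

The 102°F change is an interval, so only the factor 5/9 applies: -102 × 5/9 = -56.6667°C.
Final Celsius temperature: 846.2000 - 56.6667 = 789.5333°C.
In Fahrenheit: 789.5333 × 1.8 + 32 = 1453.16°F.

1453.16°F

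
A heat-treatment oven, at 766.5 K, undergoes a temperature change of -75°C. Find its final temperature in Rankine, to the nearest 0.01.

Initial temperature in Celsius: 766.5 - 273.15 = 493.3500°C.
Final Celsius temperature: 493.3500 - 75.0000 = 418.3500°C.
In Rankine: 418.3500 × 1.8 + 491.67 = 1244.70°R.

1244.70°R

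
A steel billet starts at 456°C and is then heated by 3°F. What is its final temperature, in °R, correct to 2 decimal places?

The 3°F change is an interval, so only the factor 5/9 applies: +3 × 5/9 = +1.6667°C.
Final Celsius temperature: 456.0000 + 1.6667 = 457.6667°C.
In Rankine: 457.6667 × 1.8 + 491.67 = 1315.47°R.

1315.47°R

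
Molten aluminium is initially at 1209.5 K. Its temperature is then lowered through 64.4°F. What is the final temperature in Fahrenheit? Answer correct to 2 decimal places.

Initial temperature in Celsius: 1209.5 - 273.15 = 936.3500°C.
The 64.4°F change is an interval, so only the factor 5/9 applies: -64.4 × 5/9 = -35.7778°C.
Final Celsius temperature: 936.3500 - 35.7778 = 900.5722°C.
In Fahrenheit: 900.5722 × 1.8 + 32 = 1653.03°F.

1653.03°F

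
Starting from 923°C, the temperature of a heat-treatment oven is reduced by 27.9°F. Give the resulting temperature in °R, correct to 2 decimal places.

The 27.9°F change is an interval, so only the factor 5/9 applies: -27.9 × 5/9 = -15.5000°C.
Final Celsius temperature: 923.0000 - 15.5000 = 907.5000°C.
In Rankine: 907.5000 × 1.8 + 491.67 = 2125.17°R.

2125.17°R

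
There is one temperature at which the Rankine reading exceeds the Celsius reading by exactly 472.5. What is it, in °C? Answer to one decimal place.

-24.0°C

Let C be the Celsius reading. The Rankine reading is R = 1.8·C + 491.67.
Require R - C = 472.5: (0.8)·C + 491.67 = 472.5.
C = (472.5 - 491.67) / (0.8) = -24.0.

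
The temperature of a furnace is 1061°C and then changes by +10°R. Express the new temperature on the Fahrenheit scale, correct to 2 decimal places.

The 10°R change is an interval, so only the factor 5/9 applies: +10 × 5/9 = +5.5556°C.
Final Celsius temperature: 1061.0000 + 5.5556 = 1066.5556°C.
In Fahrenheit: 1066.5556 × 1.8 + 32 = 1951.80°F.

1951.80°F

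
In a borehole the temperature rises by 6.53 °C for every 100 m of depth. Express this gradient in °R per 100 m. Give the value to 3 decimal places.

11.754 °R/100 m

Since only a temperature interval is involved, the additive offset between the scales drops out.
A change of 1°C is a change of 1.8°R, so 6.53 × 1.8 = 11.754.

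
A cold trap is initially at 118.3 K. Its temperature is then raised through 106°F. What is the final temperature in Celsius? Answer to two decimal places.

-95.96°C

Initial temperature in Celsius: 118.3 - 273.15 = -154.8500°C.
The 106°F change is an interval, so only the factor 5/9 applies: +106 × 5/9 = +58.8889°C.
Final Celsius temperature: -154.8500 + 58.8889 = -95.9611°C.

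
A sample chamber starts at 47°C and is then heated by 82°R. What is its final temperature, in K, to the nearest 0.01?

The 82°R change is an interval, so only the factor 5/9 applies: +82 × 5/9 = +45.5556°C.
Final Celsius temperature: 47.0000 + 45.5556 = 92.5556°C.
In kelvin: 92.5556 + 273.15 = 365.71 K.

365.71 K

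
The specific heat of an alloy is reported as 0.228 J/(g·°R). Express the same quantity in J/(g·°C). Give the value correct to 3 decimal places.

The quantity depends on a temperature interval, so only the ratio of degree sizes applies; the offset between the scales is irrelevant.
A change of 1°C is a change of 1.8°R, so per °C the value is 0.228 × 1.8 = 0.410.

0.410 J/(g·°C)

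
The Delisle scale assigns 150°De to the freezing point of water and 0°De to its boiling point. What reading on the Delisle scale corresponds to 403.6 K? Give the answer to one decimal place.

-45.7°De

First in Celsius: 403.6 - 273.15 = 130.4500°C.
Linearly onto the Delisle scale: 150 + (130.4500 / 100) × (0 - 150) = -45.7°De.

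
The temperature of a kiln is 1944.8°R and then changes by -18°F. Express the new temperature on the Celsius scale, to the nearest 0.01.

797.29°C

Initial temperature in Celsius: (1944.8 - 491.67) × 5/9 = 807.2944°C.
The 18°F change is an interval, so only the factor 5/9 applies: -18 × 5/9 = -10.0000°C.
Final Celsius temperature: 807.2944 - 10.0000 = 797.2944°C.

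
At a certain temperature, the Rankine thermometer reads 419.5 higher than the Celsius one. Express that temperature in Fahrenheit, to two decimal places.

-130.38°F

Let x be the Celsius reading; then the Rankine reading is 1.8·x + 491.67.
(1.8·x + 491.67) - x = 419.5  ⇒  (0.8)·x = -72.17  ⇒  x = -90.2125°C.
In Fahrenheit: -90.2125 × 1.8 + 32 = -130.38°F.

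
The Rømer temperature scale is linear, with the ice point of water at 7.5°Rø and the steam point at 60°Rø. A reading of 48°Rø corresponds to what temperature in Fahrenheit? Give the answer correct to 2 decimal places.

170.86°F

Linear interpolation between the fixed points: C = (48 - 7.5) × 100 / (60 - 7.5) = 77.1429°C.
Then 77.1429 × 1.8 + 32 = 170.86°F.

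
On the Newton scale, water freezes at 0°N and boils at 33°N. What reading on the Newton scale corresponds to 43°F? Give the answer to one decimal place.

First in Celsius: (43 - 32) × 5/9 = 6.1111°C.
Linearly onto the Newton scale: 0 + (6.1111 / 100) × (33 - 0) = 2.0°N.

2.0°N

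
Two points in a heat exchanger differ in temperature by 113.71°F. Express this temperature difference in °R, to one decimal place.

Fahrenheit and Rankine degrees are the same size, so the interval is unchanged: 113.7.

113.7°R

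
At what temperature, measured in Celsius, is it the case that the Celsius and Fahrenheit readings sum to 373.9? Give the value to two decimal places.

122.11°C

Let C be the Celsius reading. The Fahrenheit reading is F = 1.8·C + 32.
Require C + F = 373.9: (2.8)·C + 32 = 373.9.
C = (373.9 - 32) / (2.8) = 122.11.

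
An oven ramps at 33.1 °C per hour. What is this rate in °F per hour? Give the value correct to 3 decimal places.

The quantity depends on a temperature interval, so only the ratio of degree sizes applies; the offset between the scales is irrelevant.
A change of 1°C is a change of 1.8°F, so 33.1 × 1.8 = 59.580.

59.580 °F/hour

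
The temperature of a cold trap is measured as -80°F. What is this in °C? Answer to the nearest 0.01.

-62.22°C

In Celsius: (-80 - 32) × 5/9 = -62.2222°C.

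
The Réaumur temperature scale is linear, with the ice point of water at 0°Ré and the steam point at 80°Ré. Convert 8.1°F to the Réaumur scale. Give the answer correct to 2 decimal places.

-10.62°Ré

First in Celsius: (8.1 - 32) × 5/9 = -13.2778°C.
Linearly onto the Réaumur scale: 0 + (-13.2778 / 100) × (80 - 0) = -10.62°Ré.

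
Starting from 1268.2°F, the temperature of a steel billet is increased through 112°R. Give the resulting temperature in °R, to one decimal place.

Initial temperature in Celsius: (1268.2 - 32) × 5/9 = 686.7778°C.
The 112°R change is an interval, so only the factor 5/9 applies: +112 × 5/9 = +62.2222°C.
Final Celsius temperature: 686.7778 + 62.2222 = 749.0000°C.
In Rankine: 749.0000 × 1.8 + 491.67 = 1839.9°R.

1839.9°R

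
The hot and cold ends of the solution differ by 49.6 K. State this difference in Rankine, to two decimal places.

Only the scale ratio 1.8 matters for a change in temperature.
49.6 × 1.8 = 89.28.

89.28°R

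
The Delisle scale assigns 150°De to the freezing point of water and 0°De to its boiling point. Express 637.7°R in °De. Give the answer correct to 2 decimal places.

First in Celsius: (637.7 - 491.67) × 5/9 = 81.1278°C.
Linearly onto the Delisle scale: 150 + (81.1278 / 100) × (0 - 150) = 28.31°De.

28.31°De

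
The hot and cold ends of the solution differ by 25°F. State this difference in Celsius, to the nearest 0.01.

13.89°C

For a temperature interval the offset drops out; only the factor 5/9 applies.
25 × 5/9 = 13.89.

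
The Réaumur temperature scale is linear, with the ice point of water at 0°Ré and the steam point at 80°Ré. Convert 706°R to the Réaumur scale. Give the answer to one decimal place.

95.3°Ré

First in Celsius: (706 - 491.67) × 5/9 = 119.0722°C.
Linearly onto the Réaumur scale: 0 + (119.0722 / 100) × (80 - 0) = 95.3°Ré.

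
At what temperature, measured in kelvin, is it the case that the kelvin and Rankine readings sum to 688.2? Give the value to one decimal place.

Let K be the kelvin reading. The Rankine reading is R = 1.8·K.
Require K + R = 688.2: (2.8)·K = 688.2.
K = (688.2) / (2.8) = 245.8.

245.8 K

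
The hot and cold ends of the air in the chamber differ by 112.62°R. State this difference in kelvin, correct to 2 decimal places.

Only the scale ratio 5/9 matters for a change in temperature.
112.62 × 5/9 = 62.57.

62.57 K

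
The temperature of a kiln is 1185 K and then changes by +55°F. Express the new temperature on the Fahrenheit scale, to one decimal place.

Initial temperature in Celsius: 1185 - 273.15 = 911.8500°C.
The 55°F change is an interval, so only the factor 5/9 applies: +55 × 5/9 = +30.5556°C.
Final Celsius temperature: 911.8500 + 30.5556 = 942.4056°C.
In Fahrenheit: 942.4056 × 1.8 + 32 = 1728.3°F.

1728.3°F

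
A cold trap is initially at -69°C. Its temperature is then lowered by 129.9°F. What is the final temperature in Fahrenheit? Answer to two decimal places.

-222.10°F

The 129.9°F change is an interval, so only the factor 5/9 applies: -129.9 × 5/9 = -72.1667°C.
Final Celsius temperature: -69.0000 - 72.1667 = -141.1667°C.
In Fahrenheit: -141.1667 × 1.8 + 32 = -222.10°F.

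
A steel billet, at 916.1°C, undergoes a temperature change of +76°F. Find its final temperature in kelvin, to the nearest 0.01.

The 76°F change is an interval, so only the factor 5/9 applies: +76 × 5/9 = +42.2222°C.
Final Celsius temperature: 916.1000 + 42.2222 = 958.3222°C.
In kelvin: 958.3222 + 273.15 = 1231.47 K.

1231.47 K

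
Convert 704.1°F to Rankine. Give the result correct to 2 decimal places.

1163.77°R

In Celsius: (704.1 - 32) × 5/9 = 373.3889°C.
In Rankine: 373.3889 × 1.8 + 491.67 = 1163.77°R.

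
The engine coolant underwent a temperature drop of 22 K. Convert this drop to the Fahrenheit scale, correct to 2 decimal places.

For a temperature interval the offset drops out; only the factor 1.8 applies.
22 × 1.8 = 39.60.

39.60°F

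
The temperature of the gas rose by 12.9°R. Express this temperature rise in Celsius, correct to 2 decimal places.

Only the scale ratio 5/9 matters for a change in temperature.
12.9 × 5/9 = 7.17.

7.17°C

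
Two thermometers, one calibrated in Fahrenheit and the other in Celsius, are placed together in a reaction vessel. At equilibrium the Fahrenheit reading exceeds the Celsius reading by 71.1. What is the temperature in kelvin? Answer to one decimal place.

322.0 K

Let x be the Fahrenheit reading; then the Celsius reading is 5/9·x - 17.7778.
(5/9·x - 17.7778) - x = -71.1  ⇒  (-4/9)·x = -53.3222  ⇒  x = 119.9750°F.
In Celsius: (119.975 - 32) × 5/9 = 48.8750°C.
In kelvin: 48.8750 + 273.15 = 322.0 K.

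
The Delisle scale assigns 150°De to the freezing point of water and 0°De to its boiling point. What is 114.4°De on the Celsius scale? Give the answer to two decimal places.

Linear interpolation between the fixed points: C = (114.4 - 150) × 100 / (0 - 150) = 23.7333°C.

23.73°C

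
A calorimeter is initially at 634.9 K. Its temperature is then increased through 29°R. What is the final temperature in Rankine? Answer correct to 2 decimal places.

1171.82°R

Initial temperature in Celsius: 634.9 - 273.15 = 361.7500°C.
The 29°R change is an interval, so only the factor 5/9 applies: +29 × 5/9 = +16.1111°C.
Final Celsius temperature: 361.7500 + 16.1111 = 377.8611°C.
In Rankine: 377.8611 × 1.8 + 491.67 = 1171.82°R.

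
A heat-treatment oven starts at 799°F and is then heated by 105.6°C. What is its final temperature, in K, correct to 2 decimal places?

Initial temperature in Celsius: (799 - 32) × 5/9 = 426.1111°C.
Final Celsius temperature: 426.1111 + 105.6000 = 531.7111°C.
In kelvin: 531.7111 + 273.15 = 804.86 K.

804.86 K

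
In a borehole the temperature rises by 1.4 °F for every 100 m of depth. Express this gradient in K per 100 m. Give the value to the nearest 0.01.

0.78 K/100 m

Since only a temperature interval is involved, the additive offset between the scales drops out.
A change of 1°F is a change of 5/9 K, so 1.4 × 5/9 = 0.78.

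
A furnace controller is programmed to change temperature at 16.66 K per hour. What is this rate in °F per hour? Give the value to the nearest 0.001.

Since only a temperature interval is involved, the additive offset between the scales drops out.
A change of 1 K is a change of 1.8°F, so 16.66 × 1.8 = 29.988.

29.988 °F/hour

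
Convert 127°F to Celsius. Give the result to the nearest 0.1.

52.8°C

In Celsius: (127 - 32) × 5/9 = 52.7778°C.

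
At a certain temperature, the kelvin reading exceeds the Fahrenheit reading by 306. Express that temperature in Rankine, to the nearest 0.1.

Let x be the Fahrenheit reading; then the kelvin reading is 5/9·x + 255.372.
(5/9·x + 255.372) - x = 306  ⇒  (-4/9)·x = 50.6278  ⇒  x = -113.9125°F.
In Celsius: (-113.9125 - 32) × 5/9 = -81.0625°C.
In Rankine: -81.0625 × 1.8 + 491.67 = 345.8°R.

345.8°R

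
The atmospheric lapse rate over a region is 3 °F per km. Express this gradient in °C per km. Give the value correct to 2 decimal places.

Since only a temperature interval is involved, the additive offset between the scales drops out.
A change of 1°F is a change of 5/9°C, so 3 × 5/9 = 1.67.

1.67 °C/km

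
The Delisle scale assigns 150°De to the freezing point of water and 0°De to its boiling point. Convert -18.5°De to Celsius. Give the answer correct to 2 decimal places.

112.33°C

Linear interpolation between the fixed points: C = (-18.5 - 150) × 100 / (0 - 150) = 112.3333°C.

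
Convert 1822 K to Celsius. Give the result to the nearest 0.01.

In Celsius: 1822 - 273.15 = 1548.8500°C.

1548.85°C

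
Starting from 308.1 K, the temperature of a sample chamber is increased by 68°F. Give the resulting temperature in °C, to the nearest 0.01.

72.73°C

Initial temperature in Celsius: 308.1 - 273.15 = 34.9500°C.
The 68°F change is an interval, so only the factor 5/9 applies: +68 × 5/9 = +37.7778°C.
Final Celsius temperature: 34.9500 + 37.7778 = 72.7278°C.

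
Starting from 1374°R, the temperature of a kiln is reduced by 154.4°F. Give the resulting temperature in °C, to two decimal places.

404.41°C

Initial temperature in Celsius: (1374 - 491.67) × 5/9 = 490.1833°C.
The 154.4°F change is an interval, so only the factor 5/9 applies: -154.4 × 5/9 = -85.7778°C.
Final Celsius temperature: 490.1833 - 85.7778 = 404.4056°C.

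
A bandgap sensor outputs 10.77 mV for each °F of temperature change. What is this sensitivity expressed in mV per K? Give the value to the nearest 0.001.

Since only a temperature interval is involved, the additive offset between the scales drops out.
A change of 1 K is a change of 1.8°F, so per K the value is 10.77 × 1.8 = 19.386.

19.386 mV per K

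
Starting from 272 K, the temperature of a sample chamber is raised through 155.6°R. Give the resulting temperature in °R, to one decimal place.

Initial temperature in Celsius: 272 - 273.15 = -1.1500°C.
The 155.6°R change is an interval, so only the factor 5/9 applies: +155.6 × 5/9 = +86.4444°C.
Final Celsius temperature: -1.1500 + 86.4444 = 85.2944°C.
In Rankine: 85.2944 × 1.8 + 491.67 = 645.2°R.

645.2°R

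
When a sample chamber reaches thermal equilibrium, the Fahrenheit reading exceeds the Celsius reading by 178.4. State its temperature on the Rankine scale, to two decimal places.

821.07°R

Let x be the Fahrenheit reading; then the Celsius reading is 5/9·x - 17.7778.
(5/9·x - 17.7778) - x = -178.4  ⇒  (-4/9)·x = -160.622  ⇒  x = 361.4000°F.
In Celsius: (361.4 - 32) × 5/9 = 183.0000°C.
In Rankine: 183.0000 × 1.8 + 491.67 = 821.07°R.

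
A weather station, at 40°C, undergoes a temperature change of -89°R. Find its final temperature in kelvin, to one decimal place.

263.7 K

The 89°R change is an interval, so only the factor 5/9 applies: -89 × 5/9 = -49.4444°C.
Final Celsius temperature: 40.0000 - 49.4444 = -9.4444°C.
In kelvin: -9.4444 + 273.15 = 263.7 K.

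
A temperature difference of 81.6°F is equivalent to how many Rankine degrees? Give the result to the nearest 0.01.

Fahrenheit and Rankine degrees are the same size, so the interval is unchanged: 81.60.

81.60°R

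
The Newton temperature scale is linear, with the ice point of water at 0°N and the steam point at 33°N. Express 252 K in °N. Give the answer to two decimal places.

-6.98°N

First in Celsius: 252 - 273.15 = -21.1500°C.
Linearly onto the Newton scale: 0 + (-21.1500 / 100) × (33 - 0) = -6.98°N.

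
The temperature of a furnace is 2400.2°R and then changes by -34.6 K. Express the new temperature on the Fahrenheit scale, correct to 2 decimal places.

1878.25°F

Initial temperature in Celsius: (2400.2 - 491.67) × 5/9 = 1060.2944°C.
The 34.6 K change is an interval; Kelvin and Celsius degrees are the same size, so ΔC = -34.6°C.
Final Celsius temperature: 1060.2944 - 34.6000 = 1025.6944°C.
In Fahrenheit: 1025.6944 × 1.8 + 32 = 1878.25°F.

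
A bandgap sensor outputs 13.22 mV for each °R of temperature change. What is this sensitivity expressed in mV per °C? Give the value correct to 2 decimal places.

Since only a temperature interval is involved, the additive offset between the scales drops out.
A change of 1°C is a change of 1.8°R, so per °C the value is 13.22 × 1.8 = 23.80.

23.80 mV per °C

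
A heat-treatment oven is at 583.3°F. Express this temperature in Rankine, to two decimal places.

1042.97°R

In Celsius: (583.3 - 32) × 5/9 = 306.2778°C.
In Rankine: 306.2778 × 1.8 + 491.67 = 1042.97°R.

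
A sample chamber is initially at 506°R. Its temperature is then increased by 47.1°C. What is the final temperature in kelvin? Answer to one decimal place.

Initial temperature in Celsius: (506 - 491.67) × 5/9 = 7.9611°C.
Final Celsius temperature: 7.9611 + 47.1000 = 55.0611°C.
In kelvin: 55.0611 + 273.15 = 328.2 K.

328.2 K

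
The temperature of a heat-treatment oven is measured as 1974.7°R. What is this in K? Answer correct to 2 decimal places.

1097.06 K

In Celsius: (1974.7 - 491.67) × 5/9 = 823.9056°C.
In kelvin: 823.9056 + 273.15 = 1097.06 K.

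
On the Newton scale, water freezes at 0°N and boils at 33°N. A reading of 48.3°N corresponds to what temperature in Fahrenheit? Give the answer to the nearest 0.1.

295.5°F

Linear interpolation between the fixed points: C = (48.3 - 0) × 100 / (33 - 0) = 146.3636°C.
Then 146.3636 × 1.8 + 32 = 295.5°F.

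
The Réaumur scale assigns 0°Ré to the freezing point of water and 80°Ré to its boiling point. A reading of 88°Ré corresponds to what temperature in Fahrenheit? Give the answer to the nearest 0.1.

230.0°F

Linear interpolation between the fixed points: C = (88 - 0) × 100 / (80 - 0) = 110.0000°C.
Then 110.0000 × 1.8 + 32 = 230.0°F.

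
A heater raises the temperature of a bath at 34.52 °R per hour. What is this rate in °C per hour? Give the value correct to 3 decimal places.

Since only a temperature interval is involved, the additive offset between the scales drops out.
A change of 1°R is a change of 5/9°C, so 34.52 × 5/9 = 19.178.

19.178 °C/hour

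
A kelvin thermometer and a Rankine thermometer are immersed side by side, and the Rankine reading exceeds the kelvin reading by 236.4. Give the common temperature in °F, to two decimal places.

72.23°F

Let x be the kelvin reading; then the Rankine reading is 1.8·x.
(1.8·x) - x = 236.4  ⇒  (0.8)·x = 236.4  ⇒  x = 295.5000 K.
In Celsius: 295.5 - 273.15 = 22.3500°C.
In Fahrenheit: 22.3500 × 1.8 + 32 = 72.23°F.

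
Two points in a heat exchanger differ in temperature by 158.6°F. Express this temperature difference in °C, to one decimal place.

Only the scale ratio 5/9 matters for a change in temperature.
158.6 × 5/9 = 88.1.

88.1°C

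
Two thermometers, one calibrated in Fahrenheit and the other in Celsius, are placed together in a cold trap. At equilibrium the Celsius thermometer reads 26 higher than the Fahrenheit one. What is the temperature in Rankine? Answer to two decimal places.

361.17°R

Let x be the Fahrenheit reading; then the Celsius reading is 5/9·x - 17.7778.
(5/9·x - 17.7778) - x = 26  ⇒  (-4/9)·x = 43.7778  ⇒  x = -98.5000°F.
In Celsius: (-98.5 - 32) × 5/9 = -72.5000°C.
In Rankine: -72.5000 × 1.8 + 491.67 = 361.17°R.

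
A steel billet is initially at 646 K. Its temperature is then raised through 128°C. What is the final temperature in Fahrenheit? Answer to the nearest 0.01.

933.53°F

Initial temperature in Celsius: 646 - 273.15 = 372.8500°C.
Final Celsius temperature: 372.8500 + 128.0000 = 500.8500°C.
In Fahrenheit: 500.8500 × 1.8 + 32 = 933.53°F.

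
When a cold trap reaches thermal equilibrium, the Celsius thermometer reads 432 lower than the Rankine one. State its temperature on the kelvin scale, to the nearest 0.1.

198.6 K

Let x be the Rankine reading; then the Celsius reading is 5/9·x - 273.15.
(5/9·x - 273.15) - x = -432  ⇒  (-4/9)·x = -158.85  ⇒  x = 357.4125°R.
In Celsius: (357.4125 - 491.67) × 5/9 = -74.5875°C.
In kelvin: -74.5875 + 273.15 = 198.6 K.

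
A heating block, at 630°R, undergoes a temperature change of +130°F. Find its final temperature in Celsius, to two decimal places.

149.07°C

Initial temperature in Celsius: (630 - 491.67) × 5/9 = 76.8500°C.
The 130°F change is an interval, so only the factor 5/9 applies: +130 × 5/9 = +72.2222°C.
Final Celsius temperature: 76.8500 + 72.2222 = 149.0722°C.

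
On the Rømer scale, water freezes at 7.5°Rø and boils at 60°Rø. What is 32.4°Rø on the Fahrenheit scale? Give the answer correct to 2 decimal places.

Linear interpolation between the fixed points: C = (32.4 - 7.5) × 100 / (60 - 7.5) = 47.4286°C.
Then 47.4286 × 1.8 + 32 = 117.37°F.

117.37°F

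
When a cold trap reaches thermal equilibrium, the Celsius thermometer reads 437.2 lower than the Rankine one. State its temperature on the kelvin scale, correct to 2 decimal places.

Let x be the Rankine reading; then the Celsius reading is 5/9·x - 273.15.
(5/9·x - 273.15) - x = -437.2  ⇒  (-4/9)·x = -164.05  ⇒  x = 369.1125°R.
In Celsius: (369.1125 - 491.67) × 5/9 = -68.0875°C.
In kelvin: -68.0875 + 273.15 = 205.06 K.

205.06 K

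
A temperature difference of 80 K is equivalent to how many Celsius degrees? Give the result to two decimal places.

Kelvin and Celsius degrees are the same size, so the interval is unchanged: 80.00.

80.00°C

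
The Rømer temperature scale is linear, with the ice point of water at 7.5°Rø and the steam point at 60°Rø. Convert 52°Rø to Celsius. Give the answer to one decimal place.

Linear interpolation between the fixed points: C = (52 - 7.5) × 100 / (60 - 7.5) = 84.7619°C.

84.8°C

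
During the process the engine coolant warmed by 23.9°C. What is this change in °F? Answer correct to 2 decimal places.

An interval of 1°C corresponds to 1.8°F.
23.9 × 1.8 = 43.02.

43.02°F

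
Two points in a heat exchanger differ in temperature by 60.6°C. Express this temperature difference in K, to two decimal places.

60.60 K

Celsius and kelvin degrees are the same size, so the interval is unchanged: 60.60.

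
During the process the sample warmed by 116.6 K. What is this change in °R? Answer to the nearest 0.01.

209.88°R

For a temperature interval the offset drops out; only the factor 1.8 applies.
116.6 × 1.8 = 209.88.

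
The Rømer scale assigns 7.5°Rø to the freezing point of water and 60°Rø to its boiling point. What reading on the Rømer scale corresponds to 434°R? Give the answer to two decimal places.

-9.32°Rø

First in Celsius: (434 - 491.67) × 5/9 = -32.0389°C.
Linearly onto the Rømer scale: 7.5 + (-32.0389 / 100) × (60 - 7.5) = -9.32°Rø.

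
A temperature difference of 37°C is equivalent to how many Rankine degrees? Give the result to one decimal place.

An interval of 1°C corresponds to 1.8°R.
37 × 1.8 = 66.6.

66.6°R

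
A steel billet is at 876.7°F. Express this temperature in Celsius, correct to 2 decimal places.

469.28°C

In Celsius: (876.7 - 32) × 5/9 = 469.2778°C.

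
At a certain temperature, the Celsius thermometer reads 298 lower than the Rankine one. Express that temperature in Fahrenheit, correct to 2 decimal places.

-403.76°F

Let x be the Rankine reading; then the Celsius reading is 5/9·x - 273.15.
(5/9·x - 273.15) - x = -298  ⇒  (-4/9)·x = -24.85  ⇒  x = 55.9125°R.
In Celsius: (55.9125 - 491.67) × 5/9 = -242.0875°C.
In Fahrenheit: -242.0875 × 1.8 + 32 = -403.76°F.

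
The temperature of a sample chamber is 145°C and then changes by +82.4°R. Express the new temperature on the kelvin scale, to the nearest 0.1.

The 82.4°R change is an interval, so only the factor 5/9 applies: +82.4 × 5/9 = +45.7778°C.
Final Celsius temperature: 145.0000 + 45.7778 = 190.7778°C.
In kelvin: 190.7778 + 273.15 = 463.9 K.

463.9 K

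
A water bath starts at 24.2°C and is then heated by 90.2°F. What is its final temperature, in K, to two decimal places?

The 90.2°F change is an interval, so only the factor 5/9 applies: +90.2 × 5/9 = +50.1111°C.
Final Celsius temperature: 24.2000 + 50.1111 = 74.3111°C.
In kelvin: 74.3111 + 273.15 = 347.46 K.

347.46 K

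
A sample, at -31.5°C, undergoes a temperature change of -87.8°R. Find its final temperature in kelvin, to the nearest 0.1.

192.9 K

The 87.8°R change is an interval, so only the factor 5/9 applies: -87.8 × 5/9 = -48.7778°C.
Final Celsius temperature: -31.5000 - 48.7778 = -80.2778°C.
In kelvin: -80.2778 + 273.15 = 192.9 K.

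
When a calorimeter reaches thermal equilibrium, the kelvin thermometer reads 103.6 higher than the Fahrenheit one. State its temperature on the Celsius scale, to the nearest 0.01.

Let x be the Fahrenheit reading; then the kelvin reading is 5/9·x + 255.372.
(5/9·x + 255.372) - x = 103.6  ⇒  (-4/9)·x = -151.772  ⇒  x = 341.4875°F.
In Celsius: (341.4875 - 32) × 5/9 = 171.94°C.

171.94°C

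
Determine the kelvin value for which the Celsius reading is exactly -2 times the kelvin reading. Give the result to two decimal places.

Let K be the kelvin reading. The Celsius reading is C = 1·K - 273.15.
Require C = -2·K: 1·K - 273.15 = -2·K.
(3)·K = 273.15  ⇒  K = 91.05.

91.05 K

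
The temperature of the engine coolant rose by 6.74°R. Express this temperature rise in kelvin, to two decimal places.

Only the scale ratio 5/9 matters for a change in temperature.
6.74 × 5/9 = 3.74.

3.74 K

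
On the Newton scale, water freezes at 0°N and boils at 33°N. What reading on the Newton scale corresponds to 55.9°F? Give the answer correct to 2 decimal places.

First in Celsius: (55.9 - 32) × 5/9 = 13.2778°C.
Linearly onto the Newton scale: 0 + (13.2778 / 100) × (33 - 0) = 4.38°N.

4.38°N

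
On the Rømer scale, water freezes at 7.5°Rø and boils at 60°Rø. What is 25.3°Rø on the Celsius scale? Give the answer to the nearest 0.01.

Linear interpolation between the fixed points: C = (25.3 - 7.5) × 100 / (60 - 7.5) = 33.9048°C.

33.90°C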